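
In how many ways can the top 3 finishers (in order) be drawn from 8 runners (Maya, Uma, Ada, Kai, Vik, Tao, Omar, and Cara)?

This is an ordered selection of 3 from 8: P(8,3).
That gives 8 × 7 × 6 = 336.

336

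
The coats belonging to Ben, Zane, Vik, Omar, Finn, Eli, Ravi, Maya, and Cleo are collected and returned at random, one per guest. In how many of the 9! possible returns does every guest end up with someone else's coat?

133496

Count assignments avoiding every fixed point. For any j of the 9 guests fixed to their own coat, the other 9−j can be arranged in (9−j)! ways.
By inclusion–exclusion this is Σ_{j=0}^{9} (−1)^j C(9,j)·(9−j)!.
Computing: 362880 − 362880 + 181440 − 60480 + 15120 − 3024 + 504 − 72 + 9 − 1 = 133496.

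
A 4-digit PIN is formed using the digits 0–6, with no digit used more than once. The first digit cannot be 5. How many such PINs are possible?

The first digit has 7−1 = 6 choices (anything except 5).
The remaining 3 digits are filled from the other 6 symbols without repetition: 6 × 5 × 4 = 120.
Total: 6 × 120 = 720.

720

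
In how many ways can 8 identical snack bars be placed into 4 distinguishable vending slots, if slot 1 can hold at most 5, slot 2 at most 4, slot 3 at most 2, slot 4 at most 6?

Without the upper bounds there are C(11,3) = 165 ways to split 8 among 4 vending slots.
Subtract solutions that violate a single cap (substitute x_i' = x_i − (cap_i+1)): x_1 ≥ 6 gives C(5,3) = 10; x_2 ≥ 5 gives C(6,3) = 20; x_3 ≥ 3 gives C(8,3) = 56; x_4 ≥ 7 gives C(4,3) = 4. Together 90.
Add back pairs where two caps are both exceeded: 0 + 0 + 0 + 1 + 0 + 0 = 1.
By inclusion–exclusion the count is 165 − 90 + 1 = 76.

76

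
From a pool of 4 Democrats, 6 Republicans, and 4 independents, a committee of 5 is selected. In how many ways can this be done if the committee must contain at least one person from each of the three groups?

Total 5-person selections from all 14: C(14,5) = 2002.
Subtract selections that omit an entire group: no Democrats → C(10,5) = 252; no Republicans → C(8,5) = 56; no independents → C(10,5) = 252.
Add back selections omitting two groups (i.e. drawn from a single group): C(4,5) + C(6,5) + C(4,5) = 6.
By inclusion–exclusion: 2002 − 560 + 6 = 1448.

1448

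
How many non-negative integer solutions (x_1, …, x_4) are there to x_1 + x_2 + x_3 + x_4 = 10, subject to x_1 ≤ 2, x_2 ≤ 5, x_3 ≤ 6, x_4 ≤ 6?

97

Without the upper bounds there are C(13,3) = 286 ways to split 10 among 4 variables.
Subtract solutions that violate a single cap (substitute x_i' = x_i − (cap_i+1)): x_1 ≥ 3 gives C(10,3) = 120; x_2 ≥ 6 gives C(7,3) = 35; x_3 ≥ 7 gives C(6,3) = 20; x_4 ≥ 7 gives C(6,3) = 20. Together 195.
Add back pairs where two caps are both exceeded: 4 + 1 + 1 + 0 + 0 + 0 = 6.
By inclusion–exclusion the count is 286 − 195 + 6 = 97.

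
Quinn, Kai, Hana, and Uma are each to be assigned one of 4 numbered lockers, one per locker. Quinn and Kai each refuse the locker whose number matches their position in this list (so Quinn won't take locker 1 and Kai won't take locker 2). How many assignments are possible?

Let Aᵢ (for i ∈ {1, 2}) be the placements that put person i in their forbidden locker. Any j of these fix j positions, leaving (4−j)! ways to fill the rest, and there are C(2,j) ways to pick which j.
By inclusion–exclusion, the number of valid placements is Σ_{j=0}^{2} (−1)^j C(2,j)·(4−j)!.
Computing: 24 − 12 + 2 = 14.

14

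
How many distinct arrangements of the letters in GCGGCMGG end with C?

Fix C in the last position and arrange the remaining 7 letters.
Those 7 letters have G appearing 5 times, giving (7)!/(5!) = 42.

42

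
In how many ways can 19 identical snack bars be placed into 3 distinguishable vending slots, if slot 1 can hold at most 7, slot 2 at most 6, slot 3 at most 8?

6

Ignoring the caps, the number of non-negative solutions to x_1+…+x_3 = 19 is C(21,2) = 210.
Subtract solutions that violate a single cap (substitute x_i' = x_i − (cap_i+1)): x_1 ≥ 8 gives C(13,2) = 78; x_2 ≥ 7 gives C(14,2) = 91; x_3 ≥ 9 gives C(12,2) = 66. Together 235.
Add back pairs where two caps are both exceeded: 15 + 6 + 10 = 31.
By inclusion–exclusion the count is 210 − 235 + 31 = 6.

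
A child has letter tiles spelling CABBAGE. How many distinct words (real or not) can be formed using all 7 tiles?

1260

The 7 letters of CABBAGE have repeats: A appearing twice and B appearing twice.
The number of distinct arrangements is 7!/(2!·2!) = 5040/4 = 1260.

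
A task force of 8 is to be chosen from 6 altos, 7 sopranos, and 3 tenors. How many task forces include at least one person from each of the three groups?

Total 8-person selections from all 16: C(16,8) = 12870.
Selections missing a whole group: no altos → C(10,8) = 45; no sopranos → C(9,8) = 9; no tenors → C(13,8) = 1287.
Add back selections omitting two groups (i.e. drawn from a single group): C(6,8) + C(7,8) + C(3,8) = 0.
By inclusion–exclusion: 12870 − 1341 + 0 = 11529.

11529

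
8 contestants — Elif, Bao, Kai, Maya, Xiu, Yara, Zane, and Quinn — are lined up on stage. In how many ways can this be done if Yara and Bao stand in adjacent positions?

Glue Yara and Bao into one block (2 internal orders), leaving 7 units to arrange in a row.
That gives 2 × 7! = 2 × 5040 = 10080.

10080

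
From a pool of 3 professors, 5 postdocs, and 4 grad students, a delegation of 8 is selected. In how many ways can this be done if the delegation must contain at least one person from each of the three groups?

485

Total 8-person selections from all 12: C(12,8) = 495.
Selections missing a whole group: no professors → C(9,8) = 9; no postdocs → C(7,8) = 0; no grad students → C(8,8) = 1.
Add back selections omitting two groups (i.e. drawn from a single group): C(3,8) + C(5,8) + C(4,8) = 0.
By inclusion–exclusion: 495 − 10 + 0 = 485.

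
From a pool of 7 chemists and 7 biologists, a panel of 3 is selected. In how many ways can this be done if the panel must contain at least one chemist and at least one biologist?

294

Unrestricted: C(14,3) = 364 ways to pick any 3 of the 14.
Selections missing a whole group: no chemists → C(7,3) = 35; no biologists → C(7,3) = 35.
Both groups omitted at once is impossible, so 364 − 70 = 294.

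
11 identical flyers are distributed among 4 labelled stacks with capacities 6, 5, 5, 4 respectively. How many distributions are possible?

135

Without the upper bounds there are C(14,3) = 364 ways to split 11 among 4 stacks.
Subtract solutions that violate a single cap (substitute x_i' = x_i − (cap_i+1)): x_1 ≥ 7 gives C(7,3) = 35; x_2 ≥ 6 gives C(8,3) = 56; x_3 ≥ 6 gives C(8,3) = 56; x_4 ≥ 5 gives C(9,3) = 84. Together 231.
Add back pairs where two caps are both exceeded: 0 + 0 + 0 + 0 + 1 + 1 = 2.
By inclusion–exclusion the count is 364 − 231 + 2 = 135.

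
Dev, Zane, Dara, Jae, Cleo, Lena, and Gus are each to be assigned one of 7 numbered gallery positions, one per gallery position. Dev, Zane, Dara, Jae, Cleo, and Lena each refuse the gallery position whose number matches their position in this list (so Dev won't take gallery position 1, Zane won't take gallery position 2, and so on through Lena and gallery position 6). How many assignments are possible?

Let Aᵢ (for 1 ≤ i ≤ 6) be the placements that put person i in their forbidden gallery position. Any j of these fix j positions, leaving (7−j)! ways to fill the rest, and there are C(6,j) ways to pick which j.
By inclusion–exclusion, the number of valid placements is Σ_{j=0}^{6} (−1)^j C(6,j)·(7−j)!.
Computing: 5040 − 4320 + 1800 − 480 + 90 − 12 + 1 = 2119.

2119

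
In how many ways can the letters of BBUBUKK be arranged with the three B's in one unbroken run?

30

Treat the 3 copies of B as a single block. The multiset to arrange is then {BBB, K, K, U, U}, 5 items in all.
That gives (5)!/(2!·2!) = 30 arrangements.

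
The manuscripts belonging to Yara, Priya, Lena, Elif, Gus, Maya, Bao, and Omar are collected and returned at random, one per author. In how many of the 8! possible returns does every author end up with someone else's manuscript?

14833

Let Aᵢ be the assignments in which author i gets their own manuscript. We want the size of the complement of A₁∪…∪A_8.
By inclusion–exclusion this is Σ_{j=0}^{8} (−1)^j C(8,j)·(8−j)!.
Computing: 40320 − 40320 + 20160 − 6720 + 1680 − 336 + 56 − 8 + 1 = 14833.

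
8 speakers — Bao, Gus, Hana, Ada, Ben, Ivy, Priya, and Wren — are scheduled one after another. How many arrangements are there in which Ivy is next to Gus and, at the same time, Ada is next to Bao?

2880

Treat {Ivy,Gus} as one block (2 orders) and {Ada,Bao} as another (2 orders).
That leaves 6 units to arrange: 2 × 2 × 6! = 4 × 720 = 2880.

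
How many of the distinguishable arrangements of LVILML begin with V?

20

Fix V in the first position and arrange the remaining 5 letters.
Those 5 letters have L appearing 3 times, giving (5)!/(3!) = 20.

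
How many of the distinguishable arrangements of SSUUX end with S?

12

Fix S in the last position and arrange the remaining 4 letters.
Those 4 letters have U appearing twice, giving (4)!/(2!) = 12.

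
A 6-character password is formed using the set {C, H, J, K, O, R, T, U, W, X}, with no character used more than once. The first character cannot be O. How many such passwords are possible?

The first character has 10−1 = 9 choices (anything except O).
The remaining 5 characters are filled from the other 9 symbols without repetition: 9 × 8 × 7 × 6 × 5 = 15120.
Total: 9 × 15120 = 136080.

136080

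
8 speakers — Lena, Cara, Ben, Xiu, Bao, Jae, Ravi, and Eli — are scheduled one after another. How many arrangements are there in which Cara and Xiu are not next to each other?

There are 8! = 40320 arrangements in all. If Cara and Xiu are adjacent, merging them into one block gives 2·(7)! = 10080 arrangements.
So 40320 − 10080 = 30240 arrangements keep them apart.

30240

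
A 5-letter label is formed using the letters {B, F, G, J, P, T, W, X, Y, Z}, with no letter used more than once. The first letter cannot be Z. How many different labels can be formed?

27216

The first letter has 10−1 = 9 choices (anything except Z).
The remaining 4 letters are filled from the other 9 symbols without repetition: 9 × 8 × 7 × 6 = 3024.
Total: 9 × 3024 = 27216.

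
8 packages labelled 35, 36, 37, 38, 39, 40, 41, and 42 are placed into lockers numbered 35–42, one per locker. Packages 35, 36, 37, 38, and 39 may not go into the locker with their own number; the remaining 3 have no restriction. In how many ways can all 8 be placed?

21234

Let Aᵢ (for 35 ≤ i ≤ 39) be the placements that put package i in its forbidden locker. Any j of these fix j positions, leaving (8−j)! ways to fill the rest, and there are C(5,j) ways to pick which j.
By inclusion–exclusion, the number of valid placements is Σ_{j=0}^{5} (−1)^j C(5,j)·(8−j)!.
Computing: 40320 − 25200 + 7200 − 1200 + 120 − 6 = 21234.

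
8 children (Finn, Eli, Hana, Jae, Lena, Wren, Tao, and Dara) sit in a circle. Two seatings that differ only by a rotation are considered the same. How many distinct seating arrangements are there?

5040

Seat Finn anywhere (absorbing the rotational symmetry), then permute the other 7: (7)! = 5040.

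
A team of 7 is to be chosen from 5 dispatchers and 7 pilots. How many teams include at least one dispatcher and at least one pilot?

791

Unrestricted: C(12,7) = 792 ways to pick any 7 of the 12.
Subtract selections that omit an entire group: no dispatchers → C(7,7) = 1; no pilots → C(5,7) = 0.
Both groups omitted at once is impossible, so 792 − 1 = 791.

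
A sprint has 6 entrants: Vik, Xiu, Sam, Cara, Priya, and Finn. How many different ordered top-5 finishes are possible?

This is an ordered selection of 5 from 6: P(6,5).
That gives 6 × 5 × 4 × 3 × 2 = 720.

720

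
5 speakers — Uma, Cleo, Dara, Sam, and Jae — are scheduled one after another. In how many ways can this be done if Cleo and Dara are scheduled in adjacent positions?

Treat {Cleo, Dara} as a single unit. There are 4 units to order, and the pair itself can be ordered 2 ways.
That gives 2 × 4! = 2 × 24 = 48.

48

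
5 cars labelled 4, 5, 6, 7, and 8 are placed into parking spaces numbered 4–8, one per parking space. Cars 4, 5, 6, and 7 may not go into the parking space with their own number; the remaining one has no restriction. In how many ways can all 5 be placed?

53

Let Aᵢ (for 4 ≤ i ≤ 7) be the placements that put car i in its forbidden parking space. Any j of these fix j positions, leaving (5−j)! ways to fill the rest, and there are C(4,j) ways to pick which j.
By inclusion–exclusion, the number of valid placements is Σ_{j=0}^{4} (−1)^j C(4,j)·(5−j)!.
Computing: 120 − 96 + 36 − 8 + 1 = 53.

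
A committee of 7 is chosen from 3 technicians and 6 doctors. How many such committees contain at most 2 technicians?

21

Split by how many technicians are chosen (0 through 2).
Sum: C(3,0)·C(6,7) + C(3,1)·C(6,6) + C(3,2)·C(6,5) = 0 + 3 + 18 = 21.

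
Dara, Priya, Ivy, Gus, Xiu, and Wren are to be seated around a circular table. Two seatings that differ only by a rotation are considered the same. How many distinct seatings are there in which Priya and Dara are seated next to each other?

Glue Priya and Dara into a block (2 internal orders). Seating 5 units around a circle gives (4)! arrangements.
So 2 × (4)! = 2 × 24 = 48.

48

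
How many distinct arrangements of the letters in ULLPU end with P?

With the last slot taken by P, it remains to arrange the other 4 letters (ULLU).
Those 4 letters have L appearing twice and U appearing twice, giving (4)!/(2!·2!) = 6.

6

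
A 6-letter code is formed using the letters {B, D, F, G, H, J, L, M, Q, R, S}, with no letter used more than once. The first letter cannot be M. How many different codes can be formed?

302400

The first letter has 11−1 = 10 choices (anything except M).
The remaining 5 letters are filled from the other 10 symbols without repetition: 10 × 9 × 8 × 7 × 6 = 30240.
Total: 10 × 30240 = 302400.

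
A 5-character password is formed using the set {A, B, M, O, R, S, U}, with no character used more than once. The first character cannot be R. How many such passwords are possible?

The first character has 7−1 = 6 choices (anything except R).
The remaining 4 characters are filled from the other 6 symbols without repetition: 6 × 5 × 4 × 3 = 360.
Total: 6 × 360 = 2160.

2160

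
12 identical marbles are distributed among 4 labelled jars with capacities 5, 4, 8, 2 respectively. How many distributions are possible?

Ignoring the caps, the number of non-negative solutions to x_1+…+x_4 = 12 is C(15,3) = 455.
Subtract solutions that violate a single cap (substitute x_i' = x_i − (cap_i+1)): x_1 ≥ 6 gives C(9,3) = 84; x_2 ≥ 5 gives C(10,3) = 120; x_3 ≥ 9 gives C(6,3) = 20; x_4 ≥ 3 gives C(12,3) = 220. Together 444.
Add back pairs where two caps are both exceeded: 4 + 0 + 20 + 0 + 35 + 1 = 60.
By inclusion–exclusion the count is 455 − 444 + 60 = 71.

71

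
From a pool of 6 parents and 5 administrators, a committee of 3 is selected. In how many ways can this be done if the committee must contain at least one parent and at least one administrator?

135

Total 3-person selections from all 11: C(11,3) = 165.
Selections missing a whole group: no parents → C(5,3) = 10; no administrators → C(6,3) = 20.
Both groups omitted at once is impossible, so 165 − 30 = 135.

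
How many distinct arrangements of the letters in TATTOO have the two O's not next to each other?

There are 6!/(3!·2!) = 60 arrangements of TATTOO in total.
If the two O's are adjacent, glue them into one block, leaving 5 items to arrange: (5)!/(3!) = 20 ways.
Subtracting, 60 − 20 = 40 arrangements keep the O's apart.

40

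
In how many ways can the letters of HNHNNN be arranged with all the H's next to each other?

Treat the 2 copies of H as a single block. The multiset to arrange is then {HH, N, N, N, N}, 5 items in all.
That gives (5)!/(4!) = 5 arrangements.

5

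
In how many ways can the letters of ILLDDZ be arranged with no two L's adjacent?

There are 6!/(2!·2!) = 180 arrangements of ILLDDZ in total.
If the two L's are adjacent, glue them into one block, leaving 5 items to arrange: (5)!/(2!) = 60 ways.
Subtracting, 180 − 60 = 120 arrangements keep the L's apart.

120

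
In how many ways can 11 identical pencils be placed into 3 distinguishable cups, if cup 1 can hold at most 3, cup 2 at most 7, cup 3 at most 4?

10

By stars and bars, unrestricted non-negative solutions to x_1+…+x_3 = 11 number C(11+2,2) = 78.
Subtract solutions that violate a single cap (substitute x_i' = x_i − (cap_i+1)): x_1 ≥ 4 gives C(9,2) = 36; x_2 ≥ 8 gives C(5,2) = 10; x_3 ≥ 5 gives C(8,2) = 28. Together 74.
Add back pairs where two caps are both exceeded: 0 + 6 + 0 = 6.
By inclusion–exclusion the count is 78 − 74 + 6 = 10.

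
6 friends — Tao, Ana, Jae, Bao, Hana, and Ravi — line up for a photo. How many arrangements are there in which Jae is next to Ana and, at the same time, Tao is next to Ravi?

Treat {Jae,Ana} as one block (2 orders) and {Tao,Ravi} as another (2 orders).
That leaves 4 units to arrange: 2 × 2 × 4! = 4 × 24 = 96.

96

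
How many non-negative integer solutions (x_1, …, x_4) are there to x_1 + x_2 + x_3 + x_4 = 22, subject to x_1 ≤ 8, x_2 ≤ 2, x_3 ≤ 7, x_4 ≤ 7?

Ignoring the caps, the number of non-negative solutions to x_1+…+x_4 = 22 is C(25,3) = 2300.
Subtract solutions that violate a single cap (substitute x_i' = x_i − (cap_i+1)): x_1 ≥ 9 gives C(16,3) = 560; x_2 ≥ 3 gives C(22,3) = 1540; x_3 ≥ 8 gives C(17,3) = 680; x_4 ≥ 8 gives C(17,3) = 680. Together 3460.
Add back pairs where two caps are both exceeded: 286 + 56 + 56 + 364 + 364 + 84 = 1210.
Subtract triples: 10 + 10 + 0 + 20 = 40.
By inclusion–exclusion the count is 2300 − 3460 + 1210 − 40 = 10.

10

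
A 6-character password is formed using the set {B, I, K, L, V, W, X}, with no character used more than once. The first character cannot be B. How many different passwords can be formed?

The first character has 7−1 = 6 choices (anything except B).
The remaining 5 characters are filled from the other 6 symbols without repetition: 6 × 5 × 4 × 3 × 2 = 720.
Total: 6 × 720 = 4320.

4320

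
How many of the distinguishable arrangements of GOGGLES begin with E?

Fix E in the first position and arrange the remaining 6 letters.
Those 6 letters have G appearing 3 times, giving (6)!/(3!) = 120.

120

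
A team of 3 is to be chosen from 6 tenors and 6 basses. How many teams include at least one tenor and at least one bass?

Total 3-person selections from all 12: C(12,3) = 220.
Subtract selections that omit an entire group: no tenors → C(6,3) = 20; no basses → C(6,3) = 20.
Both groups omitted at once is impossible, so 220 − 40 = 180.

180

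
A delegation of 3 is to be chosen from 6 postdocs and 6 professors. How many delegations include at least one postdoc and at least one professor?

180

Total 3-person selections from all 12: C(12,3) = 220.
Selections missing a whole group: no postdocs → C(6,3) = 20; no professors → C(6,3) = 20.
Both groups omitted at once is impossible, so 220 − 40 = 180.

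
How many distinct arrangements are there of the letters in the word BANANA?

60

Letter multiplicities in BANANA: A×3, B×1, N×2.
So there are 6! / (3!·2!) = 60 distinguishable arrangements.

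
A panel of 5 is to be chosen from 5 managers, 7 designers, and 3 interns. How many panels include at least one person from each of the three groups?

1925

With no constraint there are C(15,5) = 3003 possible selections.
Selections missing a whole group: no managers → C(10,5) = 252; no designers → C(8,5) = 56; no interns → C(12,5) = 792.
Add back selections omitting two groups (i.e. drawn from a single group): C(5,5) + C(7,5) + C(3,5) = 22.
By inclusion–exclusion: 3003 − 1100 + 22 = 1925.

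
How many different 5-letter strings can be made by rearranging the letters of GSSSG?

The 5 letters of GSSSG have repeats: G appearing twice and S appearing 3 times.
Dividing 5! = 120 by 3!·2! = 12 for the repeated letters gives 10.

10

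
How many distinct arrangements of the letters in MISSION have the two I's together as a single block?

360

Treat the 2 copies of I as a single block. The multiset to arrange is then {II, M, N, O, S, S}, 6 items in all.
That gives (6)!/(2!) = 360 arrangements.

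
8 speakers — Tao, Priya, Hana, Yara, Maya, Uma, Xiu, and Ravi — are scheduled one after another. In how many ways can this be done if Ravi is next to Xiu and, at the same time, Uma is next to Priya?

2880

Treat {Ravi,Xiu} as one block (2 orders) and {Uma,Priya} as another (2 orders).
That leaves 6 units to arrange: 2 × 2 × 6! = 4 × 720 = 2880.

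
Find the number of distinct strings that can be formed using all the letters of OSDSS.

20

Letter multiplicities in OSDSS: D×1, O×1, S×3.
Dividing 5! = 120 by 3! = 6 for the repeated letters gives 20.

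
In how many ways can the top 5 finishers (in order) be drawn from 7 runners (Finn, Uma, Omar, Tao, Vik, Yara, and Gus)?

2520

There are 7 choices for 1st place, 6 for 2nd, and so on down to 3 for position 5.
That gives 7 × 6 × 5 × 4 × 3 = 2520.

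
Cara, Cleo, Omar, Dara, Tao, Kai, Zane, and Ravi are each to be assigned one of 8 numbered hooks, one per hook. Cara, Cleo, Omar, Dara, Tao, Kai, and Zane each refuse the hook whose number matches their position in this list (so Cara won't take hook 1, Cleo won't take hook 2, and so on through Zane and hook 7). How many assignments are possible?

Let Aᵢ (for 1 ≤ i ≤ 7) be the placements that put person i in their forbidden hook. Any j of these fix j positions, leaving (8−j)! ways to fill the rest, and there are C(7,j) ways to pick which j.
By inclusion–exclusion, the number of valid placements is Σ_{j=0}^{7} (−1)^j C(7,j)·(8−j)!.
Computing: 40320 − 35280 + 15120 − 4200 + 840 − 126 + 14 − 1 = 16687.

16687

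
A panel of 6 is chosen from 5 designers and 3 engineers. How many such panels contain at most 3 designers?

10

Split by how many designers are chosen (0 through 3).
Sum: C(5,0)·C(3,6) + C(5,1)·C(3,5) + C(5,2)·C(3,4) + C(5,3)·C(3,3) = 0 + 0 + 0 + 10 = 10.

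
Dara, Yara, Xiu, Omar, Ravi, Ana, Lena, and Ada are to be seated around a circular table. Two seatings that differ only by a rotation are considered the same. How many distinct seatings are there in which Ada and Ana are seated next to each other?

Glue Ada and Ana into a block (2 internal orders). Seating 7 units around a circle gives (6)! arrangements.
So 2 × (6)! = 2 × 720 = 1440.

1440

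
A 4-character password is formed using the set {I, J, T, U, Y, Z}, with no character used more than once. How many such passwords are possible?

360

Choose and order 4 of the 6 symbols: the first character has 6 options, the next 5, then 4, 3.
That product is 6 × 5 × 4 × 3 = 360.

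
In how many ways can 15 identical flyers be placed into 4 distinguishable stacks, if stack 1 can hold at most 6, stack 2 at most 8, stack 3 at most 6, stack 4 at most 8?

Without the upper bounds there are C(18,3) = 816 ways to split 15 among 4 stacks.
Subtract solutions that violate a single cap (substitute x_i' = x_i − (cap_i+1)): x_1 ≥ 7 gives C(11,3) = 165; x_2 ≥ 9 gives C(9,3) = 84; x_3 ≥ 7 gives C(11,3) = 165; x_4 ≥ 9 gives C(9,3) = 84. Together 498.
Add back pairs where two caps are both exceeded: 0 + 4 + 0 + 0 + 0 + 0 = 4.
By inclusion–exclusion the count is 816 − 498 + 4 = 322.

322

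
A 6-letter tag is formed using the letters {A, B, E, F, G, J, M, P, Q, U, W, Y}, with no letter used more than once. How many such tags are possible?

Choose and order 6 of the 12 symbols: the first letter has 12 options, the next 11, and so on down to 7.
12 × 11 × 10 × 9 × 8 × 7 = 665280.

665280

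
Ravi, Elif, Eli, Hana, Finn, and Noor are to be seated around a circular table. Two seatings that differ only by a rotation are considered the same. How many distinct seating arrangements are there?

120

Seat Ravi anywhere (absorbing the rotational symmetry), then permute the other 5: (5)! = 120.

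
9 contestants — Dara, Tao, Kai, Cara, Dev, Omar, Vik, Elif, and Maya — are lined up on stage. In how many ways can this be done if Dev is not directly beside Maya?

282240

Of the 9! = 362880 arrangements, those with Dev and Maya adjacent number 2 × 8! = 80640 (treat the pair as a block with 2 internal orders).
So 362880 − 80640 = 282240 arrangements keep them apart.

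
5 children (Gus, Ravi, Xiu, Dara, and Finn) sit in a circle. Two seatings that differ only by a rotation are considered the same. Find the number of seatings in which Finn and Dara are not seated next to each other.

Without the restriction there are (4)! = 24 seatings.
Those with Finn next to Dara: fuse the pair into one unit and seat 4 units around a circle — 2·(3)! = 12.
Subtracting, 24 − 12 = 12.

12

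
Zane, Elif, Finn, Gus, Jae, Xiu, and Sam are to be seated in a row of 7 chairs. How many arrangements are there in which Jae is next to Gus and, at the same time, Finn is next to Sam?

Treat {Jae,Gus} as one block (2 orders) and {Finn,Sam} as another (2 orders).
That leaves 5 units to arrange: 2 × 2 × 5! = 4 × 120 = 480.

480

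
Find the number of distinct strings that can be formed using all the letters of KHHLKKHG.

1120

The 8 letters of KHHLKKHG have repeats: H appearing 3 times and K appearing 3 times.
So there are 8! / (3!·3!) = 1120 distinguishable arrangements.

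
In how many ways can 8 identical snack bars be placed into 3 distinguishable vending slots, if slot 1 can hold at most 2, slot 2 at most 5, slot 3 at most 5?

12

By stars and bars, unrestricted non-negative solutions to x_1+…+x_3 = 8 number C(8+2,2) = 45.
Subtract solutions that violate a single cap (substitute x_i' = x_i − (cap_i+1)): x_1 ≥ 3 gives C(7,2) = 21; x_2 ≥ 6 gives C(4,2) = 6; x_3 ≥ 6 gives C(4,2) = 6. Together 33.
No two caps can be exceeded simultaneously, so the pair terms are all 0.
By inclusion–exclusion the count is 45 − 33 + 0 = 12.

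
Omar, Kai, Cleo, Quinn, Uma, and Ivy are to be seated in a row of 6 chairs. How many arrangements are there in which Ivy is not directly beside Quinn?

There are 6! = 720 arrangements in all. If Ivy and Quinn are adjacent, merging them into one block gives 2·(5)! = 240 arrangements.
Complementary counting: 720 − 240 = 480.

480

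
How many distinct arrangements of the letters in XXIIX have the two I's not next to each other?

Total arrangements of XXIIX: 5!/(3!·2!) = 10.
If the two I's are adjacent, glue them into one block, leaving 4 items to arrange: (4)!/(3!) = 4 ways.
Hence 10 − 4 = 6.

6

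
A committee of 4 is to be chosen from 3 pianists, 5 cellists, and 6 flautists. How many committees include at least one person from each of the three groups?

Total 4-person selections from all 14: C(14,4) = 1001.
Subtract selections that omit an entire group: no pianists → C(11,4) = 330; no cellists → C(9,4) = 126; no flautists → C(8,4) = 70.
Add back selections omitting two groups (i.e. drawn from a single group): C(3,4) + C(5,4) + C(6,4) = 20.
By inclusion–exclusion: 1001 − 526 + 20 = 495.

495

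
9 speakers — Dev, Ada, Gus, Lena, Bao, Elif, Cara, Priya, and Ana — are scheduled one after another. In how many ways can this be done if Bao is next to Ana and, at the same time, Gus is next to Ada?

Treat {Bao,Ana} as one block (2 orders) and {Gus,Ada} as another (2 orders).
That leaves 7 units to arrange: 2 × 2 × 7! = 4 × 5040 = 20160.

20160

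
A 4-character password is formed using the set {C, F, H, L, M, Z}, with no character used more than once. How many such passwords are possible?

360

With no repetition, fill the 4 characters in order: 6 choices, then 5, down to 3.
6 × 5 × 4 × 3 = 360.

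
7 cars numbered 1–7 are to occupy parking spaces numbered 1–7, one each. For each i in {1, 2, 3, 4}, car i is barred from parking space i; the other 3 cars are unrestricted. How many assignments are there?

Let Aᵢ (for 1 ≤ i ≤ 4) be the placements that put car i in its forbidden parking space. Any j of these fix j positions, leaving (7−j)! ways to fill the rest, and there are C(4,j) ways to pick which j.
By inclusion–exclusion, the number of valid placements is Σ_{j=0}^{4} (−1)^j C(4,j)·(7−j)!.
Computing: 5040 − 2880 + 720 − 96 + 6 = 2790.

2790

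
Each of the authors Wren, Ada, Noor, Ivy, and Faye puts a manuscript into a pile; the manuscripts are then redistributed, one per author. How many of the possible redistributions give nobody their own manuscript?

44

This is the derangement count D_5: permutations of 5 items with no fixed point.
By inclusion–exclusion this is Σ_{j=0}^{5} (−1)^j C(5,j)·(5−j)!.
Computing: 120 − 120 + 60 − 20 + 5 − 1 = 44.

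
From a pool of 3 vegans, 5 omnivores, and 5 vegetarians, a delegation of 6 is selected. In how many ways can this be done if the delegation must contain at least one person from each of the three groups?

1450

Total 6-person selections from all 13: C(13,6) = 1716.
Selections missing a whole group: no vegans → C(10,6) = 210; no omnivores → C(8,6) = 28; no vegetarians → C(8,6) = 28.
Add back selections omitting two groups (i.e. drawn from a single group): C(3,6) + C(5,6) + C(5,6) = 0.
By inclusion–exclusion: 1716 − 266 + 0 = 1450.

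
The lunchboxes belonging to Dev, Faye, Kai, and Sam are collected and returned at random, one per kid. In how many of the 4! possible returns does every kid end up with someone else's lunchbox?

This is the derangement count D_4: permutations of 4 items with no fixed point.
By inclusion–exclusion this is Σ_{j=0}^{4} (−1)^j C(4,j)·(4−j)!.
Computing: 24 − 24 + 12 − 4 + 1 = 9.

9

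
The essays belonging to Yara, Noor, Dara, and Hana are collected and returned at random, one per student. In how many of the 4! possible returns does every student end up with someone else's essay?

9

Let Aᵢ be the assignments in which student i gets their own essay. We want the size of the complement of A₁∪…∪A_4.
By inclusion–exclusion this is Σ_{j=0}^{4} (−1)^j C(4,j)·(4−j)!.
Computing: 24 − 24 + 12 − 4 + 1 = 9.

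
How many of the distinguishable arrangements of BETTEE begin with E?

With the first slot taken by E, it remains to arrange the other 5 letters (BTTEE).
Those 5 letters have E appearing twice and T appearing twice, giving (5)!/(2!·2!) = 30.

30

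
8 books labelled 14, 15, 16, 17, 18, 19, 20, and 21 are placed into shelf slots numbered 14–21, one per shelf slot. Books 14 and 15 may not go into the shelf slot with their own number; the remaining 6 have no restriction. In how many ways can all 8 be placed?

Let Aᵢ (for i ∈ {14, 15}) be the placements that put book i in its forbidden shelf slot. Any j of these fix j positions, leaving (8−j)! ways to fill the rest, and there are C(2,j) ways to pick which j.
By inclusion–exclusion, the number of valid placements is Σ_{j=0}^{2} (−1)^j C(2,j)·(8−j)!.
Computing: 40320 − 10080 + 720 = 30960.

30960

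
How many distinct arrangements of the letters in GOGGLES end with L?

With the last slot taken by L, it remains to arrange the other 6 letters (GOGGES).
Those 6 letters have G appearing 3 times, giving (6)!/(3!) = 120.

120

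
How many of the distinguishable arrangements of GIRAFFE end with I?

With the last slot taken by I, it remains to arrange the other 6 letters (GRAFFE).
Those 6 letters have F appearing twice, giving (6)!/(2!) = 360.

360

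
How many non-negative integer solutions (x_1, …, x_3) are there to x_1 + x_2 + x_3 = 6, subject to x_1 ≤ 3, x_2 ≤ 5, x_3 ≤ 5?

20

Ignoring the caps, the number of non-negative solutions to x_1+…+x_3 = 6 is C(8,2) = 28.
Subtract solutions that violate a single cap (substitute x_i' = x_i − (cap_i+1)): x_1 ≥ 4 gives C(4,2) = 6; x_2 ≥ 6 gives C(2,2) = 1; x_3 ≥ 6 gives C(2,2) = 1. Together 8.
No two caps can be exceeded simultaneously, so the pair terms are all 0.
By inclusion–exclusion the count is 28 − 8 + 0 = 20.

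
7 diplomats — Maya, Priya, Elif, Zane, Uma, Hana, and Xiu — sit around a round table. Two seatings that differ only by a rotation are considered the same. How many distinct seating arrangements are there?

720

Seat Maya anywhere (absorbing the rotational symmetry), then permute the other 6: (6)! = 720.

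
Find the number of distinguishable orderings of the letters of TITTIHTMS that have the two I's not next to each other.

Total arrangements of TITTIHTMS: 9!/(4!·2!) = 7560.
If the two I's are adjacent, glue them into one block, leaving 8 items to arrange: (8)!/(4!) = 1680 ways.
Hence 7560 − 1680 = 5880.

5880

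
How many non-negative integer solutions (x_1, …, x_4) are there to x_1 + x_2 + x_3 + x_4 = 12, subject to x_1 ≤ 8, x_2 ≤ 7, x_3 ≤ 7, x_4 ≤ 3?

Without the upper bounds there are C(15,3) = 455 ways to split 12 among 4 variables.
Subtract solutions that violate a single cap (substitute x_i' = x_i − (cap_i+1)): x_1 ≥ 9 gives C(6,3) = 20; x_2 ≥ 8 gives C(7,3) = 35; x_3 ≥ 8 gives C(7,3) = 35; x_4 ≥ 4 gives C(11,3) = 165. Together 255.
Add back pairs where two caps are both exceeded: 0 + 0 + 0 + 0 + 1 + 1 = 2.
By inclusion–exclusion the count is 455 − 255 + 2 = 202.

202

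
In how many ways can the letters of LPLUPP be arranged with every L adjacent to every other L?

Treat the 2 copies of L as a single block. The multiset to arrange is then {LL, P, P, P, U}, 5 items in all.
That gives (5)!/(3!) = 20 arrangements.

20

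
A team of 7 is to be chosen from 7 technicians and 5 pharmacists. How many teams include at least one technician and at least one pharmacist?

791

Total 7-person selections from all 12: C(12,7) = 792.
Selections missing a whole group: no technicians → C(5,7) = 0; no pharmacists → C(7,7) = 1.
Both groups omitted at once is impossible, so 792 − 1 = 791.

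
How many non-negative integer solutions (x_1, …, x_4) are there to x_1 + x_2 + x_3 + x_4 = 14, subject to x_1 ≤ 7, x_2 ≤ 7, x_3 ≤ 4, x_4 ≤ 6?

Without the upper bounds there are C(17,3) = 680 ways to split 14 among 4 variables.
Subtract solutions that violate a single cap (substitute x_i' = x_i − (cap_i+1)): x_1 ≥ 8 gives C(9,3) = 84; x_2 ≥ 8 gives C(9,3) = 84; x_3 ≥ 5 gives C(12,3) = 220; x_4 ≥ 7 gives C(10,3) = 120. Together 508.
Add back pairs where two caps are both exceeded: 0 + 4 + 0 + 4 + 0 + 10 = 18.
By inclusion–exclusion the count is 680 − 508 + 18 = 190.

190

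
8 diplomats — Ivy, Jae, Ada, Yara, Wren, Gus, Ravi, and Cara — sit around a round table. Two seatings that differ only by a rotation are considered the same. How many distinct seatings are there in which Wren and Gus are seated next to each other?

Treat {Wren, Gus} as one unit (2 internal orders) and seat the resulting 7 units around the table: (6)! circular arrangements.
So 2 × (6)! = 2 × 720 = 1440.

1440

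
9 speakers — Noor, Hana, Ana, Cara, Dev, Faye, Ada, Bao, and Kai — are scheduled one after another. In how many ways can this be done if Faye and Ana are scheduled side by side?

Treat {Faye, Ana} as a single unit. There are 8 units to order, and the pair itself can be ordered 2 ways.
That gives 2 × 8! = 2 × 40320 = 80640.

80640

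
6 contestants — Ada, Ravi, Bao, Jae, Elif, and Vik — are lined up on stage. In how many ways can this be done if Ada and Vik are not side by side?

There are 6! = 720 arrangements in all. If Ada and Vik are adjacent, merging them into one block gives 2·(5)! = 240 arrangements.
So 720 − 240 = 480 arrangements keep them apart.

480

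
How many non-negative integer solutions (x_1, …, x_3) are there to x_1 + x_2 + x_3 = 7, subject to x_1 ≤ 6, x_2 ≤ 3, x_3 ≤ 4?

19

By stars and bars, unrestricted non-negative solutions to x_1+…+x_3 = 7 number C(7+2,2) = 36.
Subtract solutions that violate a single cap (substitute x_i' = x_i − (cap_i+1)): x_1 ≥ 7 gives C(2,2) = 1; x_2 ≥ 4 gives C(5,2) = 10; x_3 ≥ 5 gives C(4,2) = 6. Together 17.
No two caps can be exceeded simultaneously, so the pair terms are all 0.
By inclusion–exclusion the count is 36 − 17 + 0 = 19.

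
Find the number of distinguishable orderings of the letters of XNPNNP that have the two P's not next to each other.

40

Total arrangements of XNPNNP: 6!/(3!·2!) = 60.
Arrangements with the P's together: treat PP as one letter, giving (5)!/(3!) = 20.
Hence 60 − 20 = 40.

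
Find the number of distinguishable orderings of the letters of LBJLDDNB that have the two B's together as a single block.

Treat the 2 copies of B as a single block. The multiset to arrange is then {BB, D, D, J, L, L, N}, 7 items in all.
That gives (7)!/(2!·2!) = 1260 arrangements.

1260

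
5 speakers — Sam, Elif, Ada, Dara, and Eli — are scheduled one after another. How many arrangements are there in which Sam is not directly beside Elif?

72

There are 5! = 120 arrangements in all. If Sam and Elif are adjacent, merging them into one block gives 2·(4)! = 48 arrangements.
Complementary counting: 120 − 48 = 72.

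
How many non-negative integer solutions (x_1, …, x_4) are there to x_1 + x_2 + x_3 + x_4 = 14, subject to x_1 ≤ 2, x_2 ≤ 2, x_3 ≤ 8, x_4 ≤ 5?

By stars and bars, unrestricted non-negative solutions to x_1+…+x_4 = 14 number C(14+3,3) = 680.
Subtract solutions that violate a single cap (substitute x_i' = x_i − (cap_i+1)): x_1 ≥ 3 gives C(14,3) = 364; x_2 ≥ 3 gives C(14,3) = 364; x_3 ≥ 9 gives C(8,3) = 56; x_4 ≥ 6 gives C(11,3) = 165. Together 949.
Add back pairs where two caps are both exceeded: 165 + 10 + 56 + 10 + 56 + 0 = 297.
Subtract triples: 0 + 10 + 0 + 0 = 10.
By inclusion–exclusion the count is 680 − 949 + 297 − 10 = 18.

18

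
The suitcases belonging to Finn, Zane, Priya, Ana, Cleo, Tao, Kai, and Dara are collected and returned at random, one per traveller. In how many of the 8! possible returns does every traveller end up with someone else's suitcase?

14833

This is the derangement count D_8: permutations of 8 items with no fixed point.
By inclusion–exclusion this is Σ_{j=0}^{8} (−1)^j C(8,j)·(8−j)!.
Computing: 40320 − 40320 + 20160 − 6720 + 1680 − 336 + 56 − 8 + 1 = 14833.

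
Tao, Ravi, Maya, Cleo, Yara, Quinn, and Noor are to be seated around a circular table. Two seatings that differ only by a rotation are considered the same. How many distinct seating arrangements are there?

Around a circle, 7 distinct people have 7!/7 = (6)! = 720 rotationally distinct seatings.

720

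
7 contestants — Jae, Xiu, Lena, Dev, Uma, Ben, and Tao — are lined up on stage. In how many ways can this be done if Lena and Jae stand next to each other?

1440

Treat {Lena, Jae} as a single unit. There are 6 units to order, and the pair itself can be ordered 2 ways.
That gives 2 × 6! = 2 × 720 = 1440.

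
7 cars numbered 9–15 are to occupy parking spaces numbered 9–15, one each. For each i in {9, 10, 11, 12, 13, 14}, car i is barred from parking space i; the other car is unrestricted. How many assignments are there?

2119

Let Aᵢ (for 9 ≤ i ≤ 14) be the placements that put car i in its forbidden parking space. Any j of these fix j positions, leaving (7−j)! ways to fill the rest, and there are C(6,j) ways to pick which j.
By inclusion–exclusion, the number of valid placements is Σ_{j=0}^{6} (−1)^j C(6,j)·(7−j)!.
Computing: 5040 − 4320 + 1800 − 480 + 90 − 12 + 1 = 2119.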